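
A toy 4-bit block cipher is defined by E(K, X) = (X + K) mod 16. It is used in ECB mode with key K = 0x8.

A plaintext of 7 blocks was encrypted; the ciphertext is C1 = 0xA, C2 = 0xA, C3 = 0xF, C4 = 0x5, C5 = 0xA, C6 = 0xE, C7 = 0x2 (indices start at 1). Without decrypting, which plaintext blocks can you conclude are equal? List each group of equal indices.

ECB encrypts each block independently with the same key, so equal ciphertext blocks imply equal plaintext blocks.
C1 = C2 = C5 = 0xA, so P1 = P2 = P5.

P1 = P2 = P5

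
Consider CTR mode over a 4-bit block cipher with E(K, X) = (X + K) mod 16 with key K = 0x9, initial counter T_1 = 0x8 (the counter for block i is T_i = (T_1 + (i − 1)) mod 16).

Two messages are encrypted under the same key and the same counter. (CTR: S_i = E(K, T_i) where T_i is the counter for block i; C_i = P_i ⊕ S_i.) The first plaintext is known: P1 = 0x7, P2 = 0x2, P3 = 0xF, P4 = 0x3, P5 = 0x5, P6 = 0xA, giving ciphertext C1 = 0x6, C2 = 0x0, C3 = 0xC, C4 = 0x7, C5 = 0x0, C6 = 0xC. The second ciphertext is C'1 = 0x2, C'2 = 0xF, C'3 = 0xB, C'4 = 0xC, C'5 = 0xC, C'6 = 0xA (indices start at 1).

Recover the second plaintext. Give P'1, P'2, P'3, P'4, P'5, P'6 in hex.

In CTR with a reused counter, both messages share the same keystream S_i, so C_i ⊕ C'_i = P_i ⊕ P'_i and thus P'_i = P_i ⊕ C_i ⊕ C'_i.
P'1: 0x7 ⊕ 0x6 ⊕ 0x2 = 0x3.
P'2: 0x2 ⊕ 0x0 ⊕ 0xF = 0xD.
P'3: 0xF ⊕ 0xC ⊕ 0xB = 0x8.
P'4: 0x3 ⊕ 0x7 ⊕ 0xC = 0x8.
P'5: 0x5 ⊕ 0x0 ⊕ 0xC = 0x9.
P'6: 0xA ⊕ 0xC ⊕ 0xA = 0xC.

P'1 = 0x3, P'2 = 0xD, P'3 = 0x8, P'4 = 0x8, P'5 = 0x9, P'6 = 0xC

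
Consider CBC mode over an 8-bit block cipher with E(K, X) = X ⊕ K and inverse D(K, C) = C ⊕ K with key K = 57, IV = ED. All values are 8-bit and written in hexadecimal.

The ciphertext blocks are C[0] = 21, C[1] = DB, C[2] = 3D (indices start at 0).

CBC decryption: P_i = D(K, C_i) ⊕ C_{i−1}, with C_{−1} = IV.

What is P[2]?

P[2]: D(K, 3D) = 6A; 6A ⊕ DB = B1.

P[2] = B1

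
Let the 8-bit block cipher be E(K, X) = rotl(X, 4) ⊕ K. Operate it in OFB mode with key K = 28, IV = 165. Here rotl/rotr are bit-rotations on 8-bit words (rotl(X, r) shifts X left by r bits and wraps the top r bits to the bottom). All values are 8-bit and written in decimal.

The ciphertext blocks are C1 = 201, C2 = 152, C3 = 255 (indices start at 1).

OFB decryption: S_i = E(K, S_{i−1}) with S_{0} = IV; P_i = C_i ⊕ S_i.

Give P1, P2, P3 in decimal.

P1: S = E(K, 165) = 70; 201 ⊕ 70 = 143.
P2: S = E(K, 70) = 120; 152 ⊕ 120 = 224.
P3: S = E(K, 120) = 155; 255 ⊕ 155 = 100.

P1 = 143, P2 = 224, P3 = 100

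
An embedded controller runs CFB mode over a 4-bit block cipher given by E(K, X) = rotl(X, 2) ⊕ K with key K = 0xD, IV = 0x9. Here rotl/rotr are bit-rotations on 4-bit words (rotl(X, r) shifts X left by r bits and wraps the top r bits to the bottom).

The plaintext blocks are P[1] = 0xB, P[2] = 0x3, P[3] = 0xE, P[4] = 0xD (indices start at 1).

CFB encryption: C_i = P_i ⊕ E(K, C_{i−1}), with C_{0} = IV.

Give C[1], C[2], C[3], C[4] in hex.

C[1]: E(K, 0x9) = 0xB; 0xB ⊕ 0xB = 0x0.
C[2]: E(K, 0x0) = 0xD; 0x3 ⊕ 0xD = 0xE.
C[3]: E(K, 0xE) = 0x6; 0xE ⊕ 0x6 = 0x8.
C[4]: E(K, 0x8) = 0xF; 0xD ⊕ 0xF = 0x2.

C[1] = 0x0, C[2] = 0xE, C[3] = 0x8, C[4] = 0x2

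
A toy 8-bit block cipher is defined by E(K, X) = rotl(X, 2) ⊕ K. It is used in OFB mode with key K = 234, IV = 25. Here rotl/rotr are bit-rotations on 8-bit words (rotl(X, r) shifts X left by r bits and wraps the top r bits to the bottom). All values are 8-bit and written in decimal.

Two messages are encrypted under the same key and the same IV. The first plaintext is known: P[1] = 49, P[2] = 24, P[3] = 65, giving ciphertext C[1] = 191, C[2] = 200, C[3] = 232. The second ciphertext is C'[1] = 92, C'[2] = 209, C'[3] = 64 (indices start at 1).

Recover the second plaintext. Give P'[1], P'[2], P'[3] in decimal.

P'[1] = 210, P'[2] = 1, P'[3] = 233

In OFB with a reused IV, both messages share the same keystream S_i, so C_i ⊕ C'_i = P_i ⊕ P'_i and thus P'_i = P_i ⊕ C_i ⊕ C'_i.
P'[1]: 49 ⊕ 191 ⊕ 92 = 210.
P'[2]: 24 ⊕ 200 ⊕ 209 = 1.
P'[3]: 65 ⊕ 232 ⊕ 64 = 233.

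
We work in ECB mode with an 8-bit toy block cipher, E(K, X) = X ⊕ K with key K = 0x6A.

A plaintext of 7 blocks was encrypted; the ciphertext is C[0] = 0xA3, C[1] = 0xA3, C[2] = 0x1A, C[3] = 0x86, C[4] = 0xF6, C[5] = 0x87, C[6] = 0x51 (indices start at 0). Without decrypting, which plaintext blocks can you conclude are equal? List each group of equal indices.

ECB encrypts each block independently with the same key, so equal ciphertext blocks imply equal plaintext blocks.
C[0] = C[1] = 0xA3, so P[0] = P[1].

P[0] = P[1]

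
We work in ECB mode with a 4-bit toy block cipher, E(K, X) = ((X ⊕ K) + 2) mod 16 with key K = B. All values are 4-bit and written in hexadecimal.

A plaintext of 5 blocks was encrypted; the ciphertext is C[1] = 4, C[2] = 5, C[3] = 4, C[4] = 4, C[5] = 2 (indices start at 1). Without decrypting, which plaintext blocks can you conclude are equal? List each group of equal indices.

P[1] = P[3] = P[4]

ECB encrypts each block independently with the same key, so equal ciphertext blocks imply equal plaintext blocks.
C[1] = C[3] = C[4] = 4, so P[1] = P[3] = P[4].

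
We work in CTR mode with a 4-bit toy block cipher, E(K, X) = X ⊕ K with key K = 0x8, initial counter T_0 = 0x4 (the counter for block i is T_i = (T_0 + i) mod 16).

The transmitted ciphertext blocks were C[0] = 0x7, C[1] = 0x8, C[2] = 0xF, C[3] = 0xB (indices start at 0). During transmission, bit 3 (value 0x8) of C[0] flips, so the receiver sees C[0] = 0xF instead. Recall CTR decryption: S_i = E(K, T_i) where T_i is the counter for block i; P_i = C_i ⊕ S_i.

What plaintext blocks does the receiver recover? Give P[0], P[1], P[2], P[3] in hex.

Only C[0] changed, to 0xF. In CTR, a change in C_i flips the same bit in P_i only; the keystream is unaffected. Decrypting the received ciphertext:
P[0]: T = 0x4, S = E(K, T) = 0xC; 0xF ⊕ 0xC = 0x3.
P[1]: T = 0x5, S = E(K, T) = 0xD; 0x8 ⊕ 0xD = 0x5.
P[2]: T = 0x6, S = E(K, T) = 0xE; 0xF ⊕ 0xE = 0x1.
P[3]: T = 0x7, S = E(K, T) = 0xF; 0xB ⊕ 0xF = 0x4.
Blocks that differ from the original plaintext: P[0].

P[0] = 0x3, P[1] = 0x5, P[2] = 0x1, P[3] = 0x4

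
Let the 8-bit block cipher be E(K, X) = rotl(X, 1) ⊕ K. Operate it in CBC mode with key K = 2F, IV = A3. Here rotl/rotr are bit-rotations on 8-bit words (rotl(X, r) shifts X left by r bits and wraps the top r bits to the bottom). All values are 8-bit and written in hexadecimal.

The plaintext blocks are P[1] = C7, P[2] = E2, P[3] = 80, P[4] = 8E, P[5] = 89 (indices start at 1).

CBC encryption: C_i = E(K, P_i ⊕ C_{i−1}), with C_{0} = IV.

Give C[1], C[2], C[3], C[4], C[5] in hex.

C[1]: P[1] ⊕ A3 = 64; E(K, 64) = E7.
C[2]: P[2] ⊕ E7 = 05; E(K, 05) = 25.
C[3]: P[3] ⊕ 25 = A5; E(K, A5) = 64.
C[4]: P[4] ⊕ 64 = EA; E(K, EA) = FA.
C[5]: P[5] ⊕ FA = 73; E(K, 73) = C9.

C[1] = E7, C[2] = 25, C[3] = 64, C[4] = FA, C[5] = C9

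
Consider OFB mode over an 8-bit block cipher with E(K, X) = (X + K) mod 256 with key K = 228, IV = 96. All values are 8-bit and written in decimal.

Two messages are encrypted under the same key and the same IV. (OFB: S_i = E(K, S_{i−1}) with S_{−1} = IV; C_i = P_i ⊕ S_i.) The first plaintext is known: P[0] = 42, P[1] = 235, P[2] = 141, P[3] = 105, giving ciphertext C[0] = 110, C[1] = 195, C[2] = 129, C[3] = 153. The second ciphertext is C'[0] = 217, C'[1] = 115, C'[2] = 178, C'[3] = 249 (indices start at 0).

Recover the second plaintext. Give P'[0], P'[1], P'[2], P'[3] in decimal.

P'[0] = 157, P'[1] = 91, P'[2] = 190, P'[3] = 9

In OFB with a reused IV, both messages share the same keystream S_i, so C_i ⊕ C'_i = P_i ⊕ P'_i and thus P'_i = P_i ⊕ C_i ⊕ C'_i.
P'[0]: 42 ⊕ 110 ⊕ 217 = 157.
P'[1]: 235 ⊕ 195 ⊕ 115 = 91.
P'[2]: 141 ⊕ 129 ⊕ 178 = 190.
P'[3]: 105 ⊕ 153 ⊕ 249 = 9.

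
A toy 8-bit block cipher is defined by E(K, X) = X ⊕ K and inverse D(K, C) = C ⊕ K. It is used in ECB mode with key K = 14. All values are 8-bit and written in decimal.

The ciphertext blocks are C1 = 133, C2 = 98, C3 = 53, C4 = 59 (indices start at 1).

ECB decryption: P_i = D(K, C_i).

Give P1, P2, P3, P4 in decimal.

P1: D(K, 133) = 139.
P2: D(K, 98) = 108.
P3: D(K, 53) = 59.
P4: D(K, 59) = 53.

P1 = 139, P2 = 108, P3 = 59, P4 = 53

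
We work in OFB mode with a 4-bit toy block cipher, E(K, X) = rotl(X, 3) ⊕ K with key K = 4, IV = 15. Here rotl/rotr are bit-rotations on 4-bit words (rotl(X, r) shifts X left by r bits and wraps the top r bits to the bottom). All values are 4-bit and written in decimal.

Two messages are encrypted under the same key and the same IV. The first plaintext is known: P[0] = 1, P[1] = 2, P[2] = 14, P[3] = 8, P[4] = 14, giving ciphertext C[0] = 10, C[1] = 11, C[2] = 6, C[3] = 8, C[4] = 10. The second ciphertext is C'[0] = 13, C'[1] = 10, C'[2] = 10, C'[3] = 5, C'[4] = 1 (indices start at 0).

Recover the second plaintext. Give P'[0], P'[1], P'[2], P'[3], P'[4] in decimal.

In OFB with a reused IV, both messages share the same keystream S_i, so C_i ⊕ C'_i = P_i ⊕ P'_i and thus P'_i = P_i ⊕ C_i ⊕ C'_i.
P'[0]: 1 ⊕ 10 ⊕ 13 = 6.
P'[1]: 2 ⊕ 11 ⊕ 10 = 3.
P'[2]: 14 ⊕ 6 ⊕ 10 = 2.
P'[3]: 8 ⊕ 8 ⊕ 5 = 5.
P'[4]: 14 ⊕ 10 ⊕ 1 = 5.

P'[0] = 6, P'[1] = 3, P'[2] = 2, P'[3] = 5, P'[4] = 5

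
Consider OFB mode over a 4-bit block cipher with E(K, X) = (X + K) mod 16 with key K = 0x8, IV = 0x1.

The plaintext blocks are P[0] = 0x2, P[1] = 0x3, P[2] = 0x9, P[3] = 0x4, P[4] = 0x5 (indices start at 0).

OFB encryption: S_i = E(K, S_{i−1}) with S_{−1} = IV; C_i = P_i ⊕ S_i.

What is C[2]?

C[0]: S = E(K, 0x1) = 0x9; 0x2 ⊕ 0x9 = 0xB.
C[1]: S = E(K, 0x9) = 0x1; 0x3 ⊕ 0x1 = 0x2.
C[2]: S = E(K, 0x1) = 0x9; 0x9 ⊕ 0x9 = 0x0.

C[2] = 0x0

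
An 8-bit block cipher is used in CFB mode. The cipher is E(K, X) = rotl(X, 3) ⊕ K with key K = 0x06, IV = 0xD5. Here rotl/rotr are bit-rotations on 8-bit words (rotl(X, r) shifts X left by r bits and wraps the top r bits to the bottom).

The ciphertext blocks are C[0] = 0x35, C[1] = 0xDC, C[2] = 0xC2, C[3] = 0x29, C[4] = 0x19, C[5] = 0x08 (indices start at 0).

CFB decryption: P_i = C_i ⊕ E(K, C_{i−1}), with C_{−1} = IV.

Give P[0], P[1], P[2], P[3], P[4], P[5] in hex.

P[0] = 0x9D, P[1] = 0x73, P[2] = 0x22, P[3] = 0x39, P[4] = 0x56, P[5] = 0xC6

P[0]: E(K, 0xD5) = 0xA8; 0x35 ⊕ 0xA8 = 0x9D.
P[1]: E(K, 0x35) = 0xAF; 0xDC ⊕ 0xAF = 0x73.
P[2]: E(K, 0xDC) = 0xE0; 0xC2 ⊕ 0xE0 = 0x22.
P[3]: E(K, 0xC2) = 0x10; 0x29 ⊕ 0x10 = 0x39.
P[4]: E(K, 0x29) = 0x4F; 0x19 ⊕ 0x4F = 0x56.
P[5]: E(K, 0x19) = 0xCE; 0x08 ⊕ 0xCE = 0xC6.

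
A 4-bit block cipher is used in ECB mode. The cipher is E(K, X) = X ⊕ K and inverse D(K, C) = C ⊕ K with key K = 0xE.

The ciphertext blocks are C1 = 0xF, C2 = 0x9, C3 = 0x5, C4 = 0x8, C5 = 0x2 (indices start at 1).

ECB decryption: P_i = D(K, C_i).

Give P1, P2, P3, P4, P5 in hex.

P1: D(K, 0xF) = 0x1.
P2: D(K, 0x9) = 0x7.
P3: D(K, 0x5) = 0xB.
P4: D(K, 0x8) = 0x6.
P5: D(K, 0x2) = 0xC.

P1 = 0x1, P2 = 0x7, P3 = 0xB, P4 = 0x6, P5 = 0xC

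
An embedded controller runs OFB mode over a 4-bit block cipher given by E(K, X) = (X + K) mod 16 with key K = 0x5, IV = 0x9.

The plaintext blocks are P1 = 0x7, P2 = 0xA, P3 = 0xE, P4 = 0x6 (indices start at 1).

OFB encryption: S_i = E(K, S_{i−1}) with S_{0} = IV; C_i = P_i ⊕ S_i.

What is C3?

C3 = 0x6

C1: S = E(K, 0x9) = 0xE; 0x7 ⊕ 0xE = 0x9.
C2: S = E(K, 0xE) = 0x3; 0xA ⊕ 0x3 = 0x9.
C3: S = E(K, 0x3) = 0x8; 0xE ⊕ 0x8 = 0x6.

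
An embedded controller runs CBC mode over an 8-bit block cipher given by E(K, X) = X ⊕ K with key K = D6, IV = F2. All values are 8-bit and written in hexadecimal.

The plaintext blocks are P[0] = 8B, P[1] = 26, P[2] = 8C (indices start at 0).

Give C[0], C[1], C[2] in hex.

C[0] = AF, C[1] = 5F, C[2] = 05

CBC encryption: C_i = E(K, P_i ⊕ C_{i−1}), with C_{−1} = IV.
C[0]: P[0] ⊕ F2 = 79; E(K, 79) = AF.
C[1]: P[1] ⊕ AF = 89; E(K, 89) = 5F.
C[2]: P[2] ⊕ 5F = D3; E(K, D3) = 05.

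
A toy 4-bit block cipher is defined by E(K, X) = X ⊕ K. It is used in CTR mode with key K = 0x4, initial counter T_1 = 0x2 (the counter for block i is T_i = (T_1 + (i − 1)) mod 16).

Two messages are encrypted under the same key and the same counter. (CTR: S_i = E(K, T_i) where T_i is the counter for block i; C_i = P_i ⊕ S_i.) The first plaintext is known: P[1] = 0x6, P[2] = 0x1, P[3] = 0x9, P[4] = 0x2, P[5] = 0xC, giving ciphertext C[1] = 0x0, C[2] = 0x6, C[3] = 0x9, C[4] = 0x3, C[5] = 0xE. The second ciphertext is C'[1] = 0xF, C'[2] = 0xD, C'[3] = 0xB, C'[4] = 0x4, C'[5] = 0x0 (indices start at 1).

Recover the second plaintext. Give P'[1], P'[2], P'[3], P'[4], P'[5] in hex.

In CTR with a reused counter, both messages share the same keystream S_i, so C_i ⊕ C'_i = P_i ⊕ P'_i and thus P'_i = P_i ⊕ C_i ⊕ C'_i.
P'[1]: 0x6 ⊕ 0x0 ⊕ 0xF = 0x9.
P'[2]: 0x1 ⊕ 0x6 ⊕ 0xD = 0xA.
P'[3]: 0x9 ⊕ 0x9 ⊕ 0xB = 0xB.
P'[4]: 0x2 ⊕ 0x3 ⊕ 0x4 = 0x5.
P'[5]: 0xC ⊕ 0xE ⊕ 0x0 = 0x2.

P'[1] = 0x9, P'[2] = 0xA, P'[3] = 0xB, P'[4] = 0x5, P'[5] = 0x2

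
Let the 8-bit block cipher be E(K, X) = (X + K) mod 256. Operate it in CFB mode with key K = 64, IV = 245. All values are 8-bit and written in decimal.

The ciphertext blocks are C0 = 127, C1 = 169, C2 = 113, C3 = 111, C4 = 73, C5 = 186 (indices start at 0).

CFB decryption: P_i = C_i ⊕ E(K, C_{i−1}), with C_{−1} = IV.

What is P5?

P5: E(K, 73) = 137; 186 ⊕ 137 = 51.

P5 = 51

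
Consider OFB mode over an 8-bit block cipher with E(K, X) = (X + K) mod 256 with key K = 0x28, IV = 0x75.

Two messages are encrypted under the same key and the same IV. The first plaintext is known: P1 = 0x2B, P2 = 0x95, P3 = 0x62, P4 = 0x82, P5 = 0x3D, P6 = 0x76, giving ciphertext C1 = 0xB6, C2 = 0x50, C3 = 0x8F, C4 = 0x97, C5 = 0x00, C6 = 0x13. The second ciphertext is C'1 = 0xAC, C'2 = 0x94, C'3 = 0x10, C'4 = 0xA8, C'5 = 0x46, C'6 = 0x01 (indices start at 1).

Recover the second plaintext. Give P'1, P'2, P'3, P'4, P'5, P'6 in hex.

P'1 = 0x31, P'2 = 0x51, P'3 = 0xFD, P'4 = 0xBD, P'5 = 0x7B, P'6 = 0x64

In OFB with a reused IV, both messages share the same keystream S_i, so C_i ⊕ C'_i = P_i ⊕ P'_i and thus P'_i = P_i ⊕ C_i ⊕ C'_i.
P'1: 0x2B ⊕ 0xB6 ⊕ 0xAC = 0x31.
P'2: 0x95 ⊕ 0x50 ⊕ 0x94 = 0x51.
P'3: 0x62 ⊕ 0x8F ⊕ 0x10 = 0xFD.
P'4: 0x82 ⊕ 0x97 ⊕ 0xA8 = 0xBD.
P'5: 0x3D ⊕ 0x00 ⊕ 0x46 = 0x7B.
P'6: 0x76 ⊕ 0x13 ⊕ 0x01 = 0x64.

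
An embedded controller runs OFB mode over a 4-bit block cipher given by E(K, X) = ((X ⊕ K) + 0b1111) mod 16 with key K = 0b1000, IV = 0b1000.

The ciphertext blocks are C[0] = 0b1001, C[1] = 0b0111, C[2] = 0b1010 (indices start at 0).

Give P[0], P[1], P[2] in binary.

OFB decryption: S_i = E(K, S_{i−1}) with S_{−1} = IV; P_i = C_i ⊕ S_i.
P[0]: S = E(K, 0b1000) = 0b1111; 0b1001 ⊕ 0b1111 = 0b0110.
P[1]: S = E(K, 0b1111) = 0b0110; 0b0111 ⊕ 0b0110 = 0b0001.
P[2]: S = E(K, 0b0110) = 0b1101; 0b1010 ⊕ 0b1101 = 0b0111.

P[0] = 0b0110, P[1] = 0b0001, P[2] = 0b0111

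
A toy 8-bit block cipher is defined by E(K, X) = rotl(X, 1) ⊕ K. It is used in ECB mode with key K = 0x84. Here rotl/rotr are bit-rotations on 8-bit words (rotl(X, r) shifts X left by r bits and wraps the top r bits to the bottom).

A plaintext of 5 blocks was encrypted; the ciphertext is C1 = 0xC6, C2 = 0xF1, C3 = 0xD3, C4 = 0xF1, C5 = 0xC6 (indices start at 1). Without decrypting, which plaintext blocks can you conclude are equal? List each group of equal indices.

ECB encrypts each block independently with the same key, so equal ciphertext blocks imply equal plaintext blocks.
C1 = C5 = 0xC6, so P1 = P5.
C2 = C4 = 0xF1, so P2 = P4.

P1 = P5; P2 = P4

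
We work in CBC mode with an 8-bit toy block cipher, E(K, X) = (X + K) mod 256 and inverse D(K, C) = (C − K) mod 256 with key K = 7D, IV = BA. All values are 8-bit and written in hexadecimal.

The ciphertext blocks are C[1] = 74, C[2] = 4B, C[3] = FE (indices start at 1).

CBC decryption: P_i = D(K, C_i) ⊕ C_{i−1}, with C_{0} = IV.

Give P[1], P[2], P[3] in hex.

P[1]: D(K, 74) = F7; F7 ⊕ BA = 4D.
P[2]: D(K, 4B) = CE; CE ⊕ 74 = BA.
P[3]: D(K, FE) = 81; 81 ⊕ 4B = CA.

P[1] = 4D, P[2] = BA, P[3] = CA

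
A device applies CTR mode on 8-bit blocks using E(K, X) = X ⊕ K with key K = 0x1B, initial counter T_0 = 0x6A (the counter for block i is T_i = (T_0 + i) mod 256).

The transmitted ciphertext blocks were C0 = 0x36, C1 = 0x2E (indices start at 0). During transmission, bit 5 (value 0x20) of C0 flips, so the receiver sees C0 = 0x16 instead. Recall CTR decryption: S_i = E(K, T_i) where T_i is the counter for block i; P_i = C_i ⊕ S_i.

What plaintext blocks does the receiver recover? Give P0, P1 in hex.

Only C0 changed, to 0x16. In CTR, a change in C_i flips the same bit in P_i only; the keystream is unaffected. Decrypting the received ciphertext:
P0: T = 0x6A, S = E(K, T) = 0x71; 0x16 ⊕ 0x71 = 0x67.
P1: T = 0x6B, S = E(K, T) = 0x70; 0x2E ⊕ 0x70 = 0x5E.
Blocks that differ from the original plaintext: P0.

P0 = 0x67, P1 = 0x5E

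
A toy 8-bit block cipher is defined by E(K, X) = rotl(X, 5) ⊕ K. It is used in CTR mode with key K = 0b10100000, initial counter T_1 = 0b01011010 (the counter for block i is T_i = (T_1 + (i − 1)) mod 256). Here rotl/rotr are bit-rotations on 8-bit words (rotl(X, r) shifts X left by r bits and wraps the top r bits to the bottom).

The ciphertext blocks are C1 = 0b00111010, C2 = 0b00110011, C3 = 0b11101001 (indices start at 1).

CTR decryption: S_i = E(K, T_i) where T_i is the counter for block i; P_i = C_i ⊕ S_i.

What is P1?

P1: T = 0b01011010, S = E(K, T) = 0b11101011; 0b00111010 ⊕ 0b11101011 = 0b11010001.

P1 = 0b11010001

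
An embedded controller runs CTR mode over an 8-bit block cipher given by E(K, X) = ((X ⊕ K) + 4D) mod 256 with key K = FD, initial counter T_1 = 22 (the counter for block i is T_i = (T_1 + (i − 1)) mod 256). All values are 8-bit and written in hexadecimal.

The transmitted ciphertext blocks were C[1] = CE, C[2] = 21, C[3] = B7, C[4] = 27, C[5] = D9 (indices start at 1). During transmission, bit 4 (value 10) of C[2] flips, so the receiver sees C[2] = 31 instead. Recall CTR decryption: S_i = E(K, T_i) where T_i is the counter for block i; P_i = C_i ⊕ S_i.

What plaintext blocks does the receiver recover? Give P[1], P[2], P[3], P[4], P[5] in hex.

Only C[2] changed, to 31. In CTR, a change in C_i flips the same bit in P_i only; the keystream is unaffected. Decrypting the received ciphertext:
P[1]: T = 22, S = E(K, T) = 2C; CE ⊕ 2C = E2.
P[2]: T = 23, S = E(K, T) = 2B; 31 ⊕ 2B = 1A.
P[3]: T = 24, S = E(K, T) = 26; B7 ⊕ 26 = 91.
P[4]: T = 25, S = E(K, T) = 25; 27 ⊕ 25 = 02.
P[5]: T = 26, S = E(K, T) = 28; D9 ⊕ 28 = F1.
Blocks that differ from the original plaintext: P[2].

P[1] = E2, P[2] = 1A, P[3] = 91, P[4] = 02, P[5] = F1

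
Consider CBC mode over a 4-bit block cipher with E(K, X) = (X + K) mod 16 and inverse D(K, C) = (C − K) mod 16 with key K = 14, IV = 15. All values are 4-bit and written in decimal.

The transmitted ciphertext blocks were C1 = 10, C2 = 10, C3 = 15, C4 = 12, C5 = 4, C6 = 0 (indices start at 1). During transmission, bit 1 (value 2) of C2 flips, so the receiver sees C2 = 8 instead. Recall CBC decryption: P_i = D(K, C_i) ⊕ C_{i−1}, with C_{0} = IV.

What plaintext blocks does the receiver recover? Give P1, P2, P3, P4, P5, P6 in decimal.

Only C2 changed, to 8. In CBC, a change in C_i garbles P_i and flips the same bit in P_{i+1}. Decrypting the received ciphertext:
P1: D(K, 10) = 12; 12 ⊕ 15 = 3.
P2: D(K, 8) = 10; 10 ⊕ 10 = 0.
P3: D(K, 15) = 1; 1 ⊕ 8 = 9.
P4: D(K, 12) = 14; 14 ⊕ 15 = 1.
P5: D(K, 4) = 6; 6 ⊕ 12 = 10.
P6: D(K, 0) = 2; 2 ⊕ 4 = 6.
Blocks that differ from the original plaintext: P2, P3.

P1 = 3, P2 = 0, P3 = 9, P4 = 1, P5 = 10, P6 = 6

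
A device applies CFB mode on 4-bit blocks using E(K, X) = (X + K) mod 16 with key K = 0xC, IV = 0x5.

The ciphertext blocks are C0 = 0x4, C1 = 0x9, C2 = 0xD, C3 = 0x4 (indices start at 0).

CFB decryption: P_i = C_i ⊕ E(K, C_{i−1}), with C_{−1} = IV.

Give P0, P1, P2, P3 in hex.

P0: E(K, 0x5) = 0x1; 0x4 ⊕ 0x1 = 0x5.
P1: E(K, 0x4) = 0x0; 0x9 ⊕ 0x0 = 0x9.
P2: E(K, 0x9) = 0x5; 0xD ⊕ 0x5 = 0x8.
P3: E(K, 0xD) = 0x9; 0x4 ⊕ 0x9 = 0xD.

P0 = 0x5, P1 = 0x9, P2 = 0x8, P3 = 0xD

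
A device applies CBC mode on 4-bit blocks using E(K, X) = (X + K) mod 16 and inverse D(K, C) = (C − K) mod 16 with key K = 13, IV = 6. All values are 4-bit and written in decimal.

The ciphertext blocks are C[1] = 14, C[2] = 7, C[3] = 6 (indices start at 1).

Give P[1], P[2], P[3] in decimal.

P[1] = 7, P[2] = 4, P[3] = 14

CBC decryption: P_i = D(K, C_i) ⊕ C_{i−1}, with C_{0} = IV.
P[1]: D(K, 14) = 1; 1 ⊕ 6 = 7.
P[2]: D(K, 7) = 10; 10 ⊕ 14 = 4.
P[3]: D(K, 6) = 9; 9 ⊕ 7 = 14.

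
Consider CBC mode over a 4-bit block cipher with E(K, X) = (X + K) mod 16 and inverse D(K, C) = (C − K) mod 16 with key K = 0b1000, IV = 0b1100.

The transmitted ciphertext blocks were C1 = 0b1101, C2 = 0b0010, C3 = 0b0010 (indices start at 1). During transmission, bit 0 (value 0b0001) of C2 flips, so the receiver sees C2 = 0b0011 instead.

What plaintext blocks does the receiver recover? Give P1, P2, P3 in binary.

CBC decryption: P_i = D(K, C_i) ⊕ C_{i−1}, with C_{0} = IV.
Only C2 changed, to 0b0011. In CBC, a change in C_i garbles P_i and flips the same bit in P_{i+1}. Decrypting the received ciphertext:
P1: D(K, 0b1101) = 0b0101; 0b0101 ⊕ 0b1100 = 0b1001.
P2: D(K, 0b0011) = 0b1011; 0b1011 ⊕ 0b1101 = 0b0110.
P3: D(K, 0b0010) = 0b1010; 0b1010 ⊕ 0b0011 = 0b1001.
Blocks that differ from the original plaintext: P2, P3.

P1 = 0b1001, P2 = 0b0110, P3 = 0b1001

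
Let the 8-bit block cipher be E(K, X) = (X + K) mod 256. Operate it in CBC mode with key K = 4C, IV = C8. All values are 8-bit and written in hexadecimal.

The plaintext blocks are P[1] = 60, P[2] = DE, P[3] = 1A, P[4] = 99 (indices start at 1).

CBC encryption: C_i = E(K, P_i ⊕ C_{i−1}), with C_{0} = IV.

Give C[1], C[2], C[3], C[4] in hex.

C[1] = F4, C[2] = 76, C[3] = B8, C[4] = 6D

C[1]: P[1] ⊕ C8 = A8; E(K, A8) = F4.
C[2]: P[2] ⊕ F4 = 2A; E(K, 2A) = 76.
C[3]: P[3] ⊕ 76 = 6C; E(K, 6C) = B8.
C[4]: P[4] ⊕ B8 = 21; E(K, 21) = 6D.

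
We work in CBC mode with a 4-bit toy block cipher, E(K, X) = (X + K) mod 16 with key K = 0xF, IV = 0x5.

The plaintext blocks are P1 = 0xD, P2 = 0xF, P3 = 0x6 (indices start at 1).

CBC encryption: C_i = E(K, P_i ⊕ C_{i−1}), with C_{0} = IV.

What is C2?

C1: P1 ⊕ 0x5 = 0x8; E(K, 0x8) = 0x7.
C2: P2 ⊕ 0x7 = 0x8; E(K, 0x8) = 0x7.

C2 = 0x7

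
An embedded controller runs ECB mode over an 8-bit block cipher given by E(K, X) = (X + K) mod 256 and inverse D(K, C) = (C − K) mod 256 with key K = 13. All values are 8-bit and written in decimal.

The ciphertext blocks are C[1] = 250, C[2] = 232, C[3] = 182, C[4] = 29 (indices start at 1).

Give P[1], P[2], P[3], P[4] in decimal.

ECB decryption: P_i = D(K, C_i).
P[1]: D(K, 250) = 237.
P[2]: D(K, 232) = 219.
P[3]: D(K, 182) = 169.
P[4]: D(K, 29) = 16.

P[1] = 237, P[2] = 219, P[3] = 169, P[4] = 16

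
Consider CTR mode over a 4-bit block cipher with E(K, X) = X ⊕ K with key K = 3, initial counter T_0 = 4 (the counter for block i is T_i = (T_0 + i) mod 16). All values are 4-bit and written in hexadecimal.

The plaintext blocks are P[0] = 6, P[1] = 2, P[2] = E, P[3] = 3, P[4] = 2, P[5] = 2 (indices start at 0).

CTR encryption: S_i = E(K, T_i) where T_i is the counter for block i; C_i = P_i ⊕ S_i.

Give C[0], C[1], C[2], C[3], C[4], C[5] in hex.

C[0] = 1, C[1] = 4, C[2] = B, C[3] = 7, C[4] = 9, C[5] = 8

C[0]: T = 4, S = E(K, T) = 7; 6 ⊕ 7 = 1.
C[1]: T = 5, S = E(K, T) = 6; 2 ⊕ 6 = 4.
C[2]: T = 6, S = E(K, T) = 5; E ⊕ 5 = B.
C[3]: T = 7, S = E(K, T) = 4; 3 ⊕ 4 = 7.
C[4]: T = 8, S = E(K, T) = B; 2 ⊕ B = 9.
C[5]: T = 9, S = E(K, T) = A; 2 ⊕ A = 8.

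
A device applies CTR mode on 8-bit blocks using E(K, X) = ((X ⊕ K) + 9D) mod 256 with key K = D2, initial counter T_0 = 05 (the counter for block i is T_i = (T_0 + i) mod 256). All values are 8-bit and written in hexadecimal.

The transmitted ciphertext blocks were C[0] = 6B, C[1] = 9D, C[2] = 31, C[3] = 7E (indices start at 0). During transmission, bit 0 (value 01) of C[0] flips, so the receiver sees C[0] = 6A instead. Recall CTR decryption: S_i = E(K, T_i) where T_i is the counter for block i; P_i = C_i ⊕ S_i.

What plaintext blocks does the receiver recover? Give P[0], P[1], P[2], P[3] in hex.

P[0] = 1E, P[1] = EC, P[2] = 43, P[3] = 09

Only C[0] changed, to 6A. In CTR, a change in C_i flips the same bit in P_i only; the keystream is unaffected. Decrypting the received ciphertext:
P[0]: T = 05, S = E(K, T) = 74; 6A ⊕ 74 = 1E.
P[1]: T = 06, S = E(K, T) = 71; 9D ⊕ 71 = EC.
P[2]: T = 07, S = E(K, T) = 72; 31 ⊕ 72 = 43.
P[3]: T = 08, S = E(K, T) = 77; 7E ⊕ 77 = 09.
Blocks that differ from the original plaintext: P[0].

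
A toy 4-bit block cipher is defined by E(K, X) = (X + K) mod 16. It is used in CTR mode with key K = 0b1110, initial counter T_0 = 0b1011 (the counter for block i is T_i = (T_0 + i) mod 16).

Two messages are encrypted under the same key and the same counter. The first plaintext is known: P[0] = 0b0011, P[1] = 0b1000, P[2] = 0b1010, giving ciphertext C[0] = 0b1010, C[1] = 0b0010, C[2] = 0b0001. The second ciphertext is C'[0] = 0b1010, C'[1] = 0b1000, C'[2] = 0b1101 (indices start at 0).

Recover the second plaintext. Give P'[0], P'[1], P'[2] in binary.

P'[0] = 0b0011, P'[1] = 0b0010, P'[2] = 0b0110

In CTR with a reused counter, both messages share the same keystream S_i, so C_i ⊕ C'_i = P_i ⊕ P'_i and thus P'_i = P_i ⊕ C_i ⊕ C'_i.
P'[0]: 0b0011 ⊕ 0b1010 ⊕ 0b1010 = 0b0011.
P'[1]: 0b1000 ⊕ 0b0010 ⊕ 0b1000 = 0b0010.
P'[2]: 0b1010 ⊕ 0b0001 ⊕ 0b1101 = 0b0110.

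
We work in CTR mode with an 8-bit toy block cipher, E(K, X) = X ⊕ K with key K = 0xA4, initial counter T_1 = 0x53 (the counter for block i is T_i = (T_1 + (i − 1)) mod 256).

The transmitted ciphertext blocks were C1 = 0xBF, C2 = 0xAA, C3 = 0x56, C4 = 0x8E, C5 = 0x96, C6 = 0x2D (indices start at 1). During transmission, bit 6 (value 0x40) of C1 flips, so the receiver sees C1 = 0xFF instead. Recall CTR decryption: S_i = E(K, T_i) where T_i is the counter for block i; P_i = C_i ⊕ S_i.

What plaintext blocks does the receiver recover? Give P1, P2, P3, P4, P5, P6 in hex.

P1 = 0x08, P2 = 0x5A, P3 = 0xA7, P4 = 0x7C, P5 = 0x65, P6 = 0xD1

Only C1 changed, to 0xFF. In CTR, a change in C_i flips the same bit in P_i only; the keystream is unaffected. Decrypting the received ciphertext:
P1: T = 0x53, S = E(K, T) = 0xF7; 0xFF ⊕ 0xF7 = 0x08.
P2: T = 0x54, S = E(K, T) = 0xF0; 0xAA ⊕ 0xF0 = 0x5A.
P3: T = 0x55, S = E(K, T) = 0xF1; 0x56 ⊕ 0xF1 = 0xA7.
P4: T = 0x56, S = E(K, T) = 0xF2; 0x8E ⊕ 0xF2 = 0x7C.
P5: T = 0x57, S = E(K, T) = 0xF3; 0x96 ⊕ 0xF3 = 0x65.
P6: T = 0x58, S = E(K, T) = 0xFC; 0x2D ⊕ 0xFC = 0xD1.
Blocks that differ from the original plaintext: P1.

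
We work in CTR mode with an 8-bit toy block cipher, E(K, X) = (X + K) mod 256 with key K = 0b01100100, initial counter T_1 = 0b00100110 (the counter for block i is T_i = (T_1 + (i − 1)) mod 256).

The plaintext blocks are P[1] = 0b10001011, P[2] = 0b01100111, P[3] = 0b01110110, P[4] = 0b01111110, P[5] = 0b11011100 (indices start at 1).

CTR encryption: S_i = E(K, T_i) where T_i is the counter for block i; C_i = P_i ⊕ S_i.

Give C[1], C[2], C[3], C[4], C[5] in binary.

C[1] = 0b00000001, C[2] = 0b11101100, C[3] = 0b11111010, C[4] = 0b11110011, C[5] = 0b01010010

C[1]: T = 0b00100110, S = E(K, T) = 0b10001010; 0b10001011 ⊕ 0b10001010 = 0b00000001.
C[2]: T = 0b00100111, S = E(K, T) = 0b10001011; 0b01100111 ⊕ 0b10001011 = 0b11101100.
C[3]: T = 0b00101000, S = E(K, T) = 0b10001100; 0b01110110 ⊕ 0b10001100 = 0b11111010.
C[4]: T = 0b00101001, S = E(K, T) = 0b10001101; 0b01111110 ⊕ 0b10001101 = 0b11110011.
C[5]: T = 0b00101010, S = E(K, T) = 0b10001110; 0b11011100 ⊕ 0b10001110 = 0b01010010.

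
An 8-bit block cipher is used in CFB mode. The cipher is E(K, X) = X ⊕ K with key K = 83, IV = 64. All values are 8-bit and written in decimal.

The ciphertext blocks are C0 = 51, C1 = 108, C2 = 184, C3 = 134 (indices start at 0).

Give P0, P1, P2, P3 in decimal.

P0 = 32, P1 = 12, P2 = 135, P3 = 109

CFB decryption: P_i = C_i ⊕ E(K, C_{i−1}), with C_{−1} = IV.
P0: E(K, 64) = 19; 51 ⊕ 19 = 32.
P1: E(K, 51) = 96; 108 ⊕ 96 = 12.
P2: E(K, 108) = 63; 184 ⊕ 63 = 135.
P3: E(K, 184) = 235; 134 ⊕ 235 = 109.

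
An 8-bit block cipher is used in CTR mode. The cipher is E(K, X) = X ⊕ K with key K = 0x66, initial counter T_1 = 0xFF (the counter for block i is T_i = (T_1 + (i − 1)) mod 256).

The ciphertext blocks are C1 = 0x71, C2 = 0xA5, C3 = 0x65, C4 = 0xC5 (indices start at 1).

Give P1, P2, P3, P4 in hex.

CTR decryption: S_i = E(K, T_i) where T_i is the counter for block i; P_i = C_i ⊕ S_i.
P1: T = 0xFF, S = E(K, T) = 0x99; 0x71 ⊕ 0x99 = 0xE8.
P2: T = 0x00, S = E(K, T) = 0x66; 0xA5 ⊕ 0x66 = 0xC3.
P3: T = 0x01, S = E(K, T) = 0x67; 0x65 ⊕ 0x67 = 0x02.
P4: T = 0x02, S = E(K, T) = 0x64; 0xC5 ⊕ 0x64 = 0xA1.

P1 = 0xE8, P2 = 0xC3, P3 = 0x02, P4 = 0xA1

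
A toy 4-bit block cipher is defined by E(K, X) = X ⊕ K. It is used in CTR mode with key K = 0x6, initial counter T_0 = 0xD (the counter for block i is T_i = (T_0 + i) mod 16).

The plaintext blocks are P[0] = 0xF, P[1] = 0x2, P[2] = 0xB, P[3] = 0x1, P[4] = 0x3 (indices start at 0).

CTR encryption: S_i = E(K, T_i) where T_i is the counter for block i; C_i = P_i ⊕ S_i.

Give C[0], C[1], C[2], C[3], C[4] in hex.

C[0]: T = 0xD, S = E(K, T) = 0xB; 0xF ⊕ 0xB = 0x4.
C[1]: T = 0xE, S = E(K, T) = 0x8; 0x2 ⊕ 0x8 = 0xA.
C[2]: T = 0xF, S = E(K, T) = 0x9; 0xB ⊕ 0x9 = 0x2.
C[3]: T = 0x0, S = E(K, T) = 0x6; 0x1 ⊕ 0x6 = 0x7.
C[4]: T = 0x1, S = E(K, T) = 0x7; 0x3 ⊕ 0x7 = 0x4.

C[0] = 0x4, C[1] = 0xA, C[2] = 0x2, C[3] = 0x7, C[4] = 0x4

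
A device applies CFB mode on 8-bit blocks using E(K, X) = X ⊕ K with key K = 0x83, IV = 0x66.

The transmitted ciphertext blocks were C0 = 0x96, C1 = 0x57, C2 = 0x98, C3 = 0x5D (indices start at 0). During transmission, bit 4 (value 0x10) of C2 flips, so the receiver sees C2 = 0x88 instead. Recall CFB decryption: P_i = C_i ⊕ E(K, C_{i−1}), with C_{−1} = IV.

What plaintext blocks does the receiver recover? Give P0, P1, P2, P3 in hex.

Only C2 changed, to 0x88. In CFB, a change in C_i flips the same bit in P_i and garbles P_{i+1}. Decrypting the received ciphertext:
P0: E(K, 0x66) = 0xE5; 0x96 ⊕ 0xE5 = 0x73.
P1: E(K, 0x96) = 0x15; 0x57 ⊕ 0x15 = 0x42.
P2: E(K, 0x57) = 0xD4; 0x88 ⊕ 0xD4 = 0x5C.
P3: E(K, 0x88) = 0x0B; 0x5D ⊕ 0x0B = 0x56.
Blocks that differ from the original plaintext: P2, P3.

P0 = 0x73, P1 = 0x42, P2 = 0x5C, P3 = 0x56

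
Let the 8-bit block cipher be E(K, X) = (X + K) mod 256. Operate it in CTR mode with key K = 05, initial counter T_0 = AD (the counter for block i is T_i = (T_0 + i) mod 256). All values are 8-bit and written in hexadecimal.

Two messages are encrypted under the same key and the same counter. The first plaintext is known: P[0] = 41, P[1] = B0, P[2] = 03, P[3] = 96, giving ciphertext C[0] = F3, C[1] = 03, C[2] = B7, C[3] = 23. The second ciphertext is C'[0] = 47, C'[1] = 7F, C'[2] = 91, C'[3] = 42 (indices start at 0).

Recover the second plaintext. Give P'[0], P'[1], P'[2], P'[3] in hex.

P'[0] = F5, P'[1] = CC, P'[2] = 25, P'[3] = F7

In CTR with a reused counter, both messages share the same keystream S_i, so C_i ⊕ C'_i = P_i ⊕ P'_i and thus P'_i = P_i ⊕ C_i ⊕ C'_i.
P'[0]: 41 ⊕ F3 ⊕ 47 = F5.
P'[1]: B0 ⊕ 03 ⊕ 7F = CC.
P'[2]: 03 ⊕ B7 ⊕ 91 = 25.
P'[3]: 96 ⊕ 23 ⊕ 42 = F7.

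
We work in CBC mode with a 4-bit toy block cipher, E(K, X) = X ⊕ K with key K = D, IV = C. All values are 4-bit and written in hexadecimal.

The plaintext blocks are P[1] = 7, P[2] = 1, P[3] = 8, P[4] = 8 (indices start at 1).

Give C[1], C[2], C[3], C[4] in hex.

C[1] = 6, C[2] = A, C[3] = F, C[4] = A

CBC encryption: C_i = E(K, P_i ⊕ C_{i−1}), with C_{0} = IV.
C[1]: P[1] ⊕ C = B; E(K, B) = 6.
C[2]: P[2] ⊕ 6 = 7; E(K, 7) = A.
C[3]: P[3] ⊕ A = 2; E(K, 2) = F.
C[4]: P[4] ⊕ F = 7; E(K, 7) = A.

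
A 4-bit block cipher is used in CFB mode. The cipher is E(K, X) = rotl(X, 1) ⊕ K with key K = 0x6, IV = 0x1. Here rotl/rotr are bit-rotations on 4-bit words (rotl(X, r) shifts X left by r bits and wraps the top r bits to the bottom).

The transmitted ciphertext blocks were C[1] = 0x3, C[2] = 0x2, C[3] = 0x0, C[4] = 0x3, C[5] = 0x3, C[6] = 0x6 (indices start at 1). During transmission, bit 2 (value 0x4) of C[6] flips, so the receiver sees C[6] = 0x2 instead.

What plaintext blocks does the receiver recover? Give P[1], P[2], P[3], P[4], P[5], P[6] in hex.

P[1] = 0x7, P[2] = 0x2, P[3] = 0x2, P[4] = 0x5, P[5] = 0x3, P[6] = 0x2

CFB decryption: P_i = C_i ⊕ E(K, C_{i−1}), with C_{0} = IV.
Only C[6] changed, to 0x2. In CFB, a change in C_i flips the same bit in P_i and garbles P_{i+1}. Decrypting the received ciphertext:
P[1]: E(K, 0x1) = 0x4; 0x3 ⊕ 0x4 = 0x7.
P[2]: E(K, 0x3) = 0x0; 0x2 ⊕ 0x0 = 0x2.
P[3]: E(K, 0x2) = 0x2; 0x0 ⊕ 0x2 = 0x2.
P[4]: E(K, 0x0) = 0x6; 0x3 ⊕ 0x6 = 0x5.
P[5]: E(K, 0x3) = 0x0; 0x3 ⊕ 0x0 = 0x3.
P[6]: E(K, 0x3) = 0x0; 0x2 ⊕ 0x0 = 0x2.
Blocks that differ from the original plaintext: P[6].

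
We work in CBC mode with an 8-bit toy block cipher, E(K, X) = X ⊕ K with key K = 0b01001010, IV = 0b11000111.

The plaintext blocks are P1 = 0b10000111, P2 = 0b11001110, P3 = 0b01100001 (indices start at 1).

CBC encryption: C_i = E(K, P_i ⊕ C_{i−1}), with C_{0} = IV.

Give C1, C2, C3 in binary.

C1: P1 ⊕ 0b11000111 = 0b01000000; E(K, 0b01000000) = 0b00001010.
C2: P2 ⊕ 0b00001010 = 0b11000100; E(K, 0b11000100) = 0b10001110.
C3: P3 ⊕ 0b10001110 = 0b11101111; E(K, 0b11101111) = 0b10100101.

C1 = 0b00001010, C2 = 0b10001110, C3 = 0b10100101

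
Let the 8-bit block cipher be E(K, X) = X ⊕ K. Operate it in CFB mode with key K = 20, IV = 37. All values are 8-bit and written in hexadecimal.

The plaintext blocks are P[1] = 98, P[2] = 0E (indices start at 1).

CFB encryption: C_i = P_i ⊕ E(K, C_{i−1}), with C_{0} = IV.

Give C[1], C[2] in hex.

C[1] = 8F, C[2] = A1

C[1]: E(K, 37) = 17; 98 ⊕ 17 = 8F.
C[2]: E(K, 8F) = AF; 0E ⊕ AF = A1.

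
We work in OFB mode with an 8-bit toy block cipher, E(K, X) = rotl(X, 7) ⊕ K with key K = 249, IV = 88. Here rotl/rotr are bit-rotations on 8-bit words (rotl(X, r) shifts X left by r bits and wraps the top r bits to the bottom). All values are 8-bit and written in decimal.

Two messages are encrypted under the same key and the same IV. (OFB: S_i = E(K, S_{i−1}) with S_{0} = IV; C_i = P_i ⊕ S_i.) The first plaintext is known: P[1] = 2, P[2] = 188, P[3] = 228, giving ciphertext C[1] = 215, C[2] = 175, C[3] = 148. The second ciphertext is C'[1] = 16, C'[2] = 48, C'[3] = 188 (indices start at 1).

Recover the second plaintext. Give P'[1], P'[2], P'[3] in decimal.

P'[1] = 197, P'[2] = 35, P'[3] = 204

In OFB with a reused IV, both messages share the same keystream S_i, so C_i ⊕ C'_i = P_i ⊕ P'_i and thus P'_i = P_i ⊕ C_i ⊕ C'_i.
P'[1]: 2 ⊕ 215 ⊕ 16 = 197.
P'[2]: 188 ⊕ 175 ⊕ 48 = 35.
P'[3]: 228 ⊕ 148 ⊕ 188 = 204.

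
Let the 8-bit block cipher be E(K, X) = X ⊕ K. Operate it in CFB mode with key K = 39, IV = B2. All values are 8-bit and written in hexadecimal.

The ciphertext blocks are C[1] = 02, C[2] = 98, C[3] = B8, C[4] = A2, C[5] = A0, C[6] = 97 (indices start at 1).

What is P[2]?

CFB decryption: P_i = C_i ⊕ E(K, C_{i−1}), with C_{0} = IV.
P[2]: E(K, 02) = 3B; 98 ⊕ 3B = A3.

P[2] = A3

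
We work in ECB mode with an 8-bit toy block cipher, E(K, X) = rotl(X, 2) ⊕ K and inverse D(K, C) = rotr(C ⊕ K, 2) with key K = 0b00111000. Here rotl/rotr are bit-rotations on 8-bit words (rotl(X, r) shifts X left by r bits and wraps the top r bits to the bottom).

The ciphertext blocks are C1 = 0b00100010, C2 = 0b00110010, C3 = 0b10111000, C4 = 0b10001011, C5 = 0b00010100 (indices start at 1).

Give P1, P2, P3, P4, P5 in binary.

ECB decryption: P_i = D(K, C_i).
P1: D(K, 0b00100010) = 0b10000110.
P2: D(K, 0b00110010) = 0b10000010.
P3: D(K, 0b10111000) = 0b00100000.
P4: D(K, 0b10001011) = 0b11101100.
P5: D(K, 0b00010100) = 0b00001011.

P1 = 0b10000110, P2 = 0b10000010, P3 = 0b00100000, P4 = 0b11101100, P5 = 0b00001011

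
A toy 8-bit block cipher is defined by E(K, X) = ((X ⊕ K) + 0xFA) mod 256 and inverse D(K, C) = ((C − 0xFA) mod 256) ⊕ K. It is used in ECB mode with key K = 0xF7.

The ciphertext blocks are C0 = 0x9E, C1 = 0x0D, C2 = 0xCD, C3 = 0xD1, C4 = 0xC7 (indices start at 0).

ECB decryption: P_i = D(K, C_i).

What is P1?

P1: D(K, 0x0D) = 0xE4.

P1 = 0xE4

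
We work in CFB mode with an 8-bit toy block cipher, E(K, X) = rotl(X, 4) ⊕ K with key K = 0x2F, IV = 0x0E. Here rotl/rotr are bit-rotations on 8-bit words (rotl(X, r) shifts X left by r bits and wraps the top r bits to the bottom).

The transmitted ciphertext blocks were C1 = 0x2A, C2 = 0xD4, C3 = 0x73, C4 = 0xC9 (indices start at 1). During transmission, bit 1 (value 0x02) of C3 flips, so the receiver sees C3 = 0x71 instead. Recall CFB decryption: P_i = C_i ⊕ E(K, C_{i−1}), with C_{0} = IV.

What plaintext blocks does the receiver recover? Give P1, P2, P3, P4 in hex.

P1 = 0xE5, P2 = 0x59, P3 = 0x13, P4 = 0xF1

Only C3 changed, to 0x71. In CFB, a change in C_i flips the same bit in P_i and garbles P_{i+1}. Decrypting the received ciphertext:
P1: E(K, 0x0E) = 0xCF; 0x2A ⊕ 0xCF = 0xE5.
P2: E(K, 0x2A) = 0x8D; 0xD4 ⊕ 0x8D = 0x59.
P3: E(K, 0xD4) = 0x62; 0x71 ⊕ 0x62 = 0x13.
P4: E(K, 0x71) = 0x38; 0xC9 ⊕ 0x38 = 0xF1.
Blocks that differ from the original plaintext: P3, P4.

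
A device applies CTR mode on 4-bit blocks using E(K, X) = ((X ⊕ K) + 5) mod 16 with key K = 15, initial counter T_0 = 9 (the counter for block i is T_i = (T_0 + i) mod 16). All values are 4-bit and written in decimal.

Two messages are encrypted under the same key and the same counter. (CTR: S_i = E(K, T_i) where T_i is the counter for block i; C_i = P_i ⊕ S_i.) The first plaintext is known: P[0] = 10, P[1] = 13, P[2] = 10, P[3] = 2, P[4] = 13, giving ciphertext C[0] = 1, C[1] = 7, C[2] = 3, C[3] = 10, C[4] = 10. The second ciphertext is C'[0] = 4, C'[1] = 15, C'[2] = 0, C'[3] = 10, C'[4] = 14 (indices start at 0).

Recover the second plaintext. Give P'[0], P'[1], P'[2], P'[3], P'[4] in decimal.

P'[0] = 15, P'[1] = 5, P'[2] = 9, P'[3] = 2, P'[4] = 9

In CTR with a reused counter, both messages share the same keystream S_i, so C_i ⊕ C'_i = P_i ⊕ P'_i and thus P'_i = P_i ⊕ C_i ⊕ C'_i.
P'[0]: 10 ⊕ 1 ⊕ 4 = 15.
P'[1]: 13 ⊕ 7 ⊕ 15 = 5.
P'[2]: 10 ⊕ 3 ⊕ 0 = 9.
P'[3]: 2 ⊕ 10 ⊕ 10 = 2.
P'[4]: 13 ⊕ 10 ⊕ 14 = 9.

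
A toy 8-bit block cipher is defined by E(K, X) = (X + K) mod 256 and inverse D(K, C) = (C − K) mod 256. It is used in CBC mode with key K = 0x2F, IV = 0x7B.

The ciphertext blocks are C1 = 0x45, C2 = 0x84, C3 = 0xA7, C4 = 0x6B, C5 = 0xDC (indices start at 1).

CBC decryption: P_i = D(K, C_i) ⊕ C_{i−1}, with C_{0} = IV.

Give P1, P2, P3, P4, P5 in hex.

P1 = 0x6D, P2 = 0x10, P3 = 0xFC, P4 = 0x9B, P5 = 0xC6

P1: D(K, 0x45) = 0x16; 0x16 ⊕ 0x7B = 0x6D.
P2: D(K, 0x84) = 0x55; 0x55 ⊕ 0x45 = 0x10.
P3: D(K, 0xA7) = 0x78; 0x78 ⊕ 0x84 = 0xFC.
P4: D(K, 0x6B) = 0x3C; 0x3C ⊕ 0xA7 = 0x9B.
P5: D(K, 0xDC) = 0xAD; 0xAD ⊕ 0x6B = 0xC6.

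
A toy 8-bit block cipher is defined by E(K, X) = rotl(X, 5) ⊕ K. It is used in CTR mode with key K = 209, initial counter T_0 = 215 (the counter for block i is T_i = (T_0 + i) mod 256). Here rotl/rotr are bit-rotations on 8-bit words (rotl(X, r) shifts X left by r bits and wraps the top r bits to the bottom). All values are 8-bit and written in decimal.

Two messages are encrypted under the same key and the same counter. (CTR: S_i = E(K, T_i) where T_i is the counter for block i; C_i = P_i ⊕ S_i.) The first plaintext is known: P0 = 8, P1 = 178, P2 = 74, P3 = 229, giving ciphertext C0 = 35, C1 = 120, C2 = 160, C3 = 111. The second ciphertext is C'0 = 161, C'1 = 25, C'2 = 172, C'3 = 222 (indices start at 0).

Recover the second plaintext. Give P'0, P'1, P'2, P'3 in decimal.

In CTR with a reused counter, both messages share the same keystream S_i, so C_i ⊕ C'_i = P_i ⊕ P'_i and thus P'_i = P_i ⊕ C_i ⊕ C'_i.
P'0: 8 ⊕ 35 ⊕ 161 = 138.
P'1: 178 ⊕ 120 ⊕ 25 = 211.
P'2: 74 ⊕ 160 ⊕ 172 = 70.
P'3: 229 ⊕ 111 ⊕ 222 = 84.

P'0 = 138, P'1 = 211, P'2 = 70, P'3 = 84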